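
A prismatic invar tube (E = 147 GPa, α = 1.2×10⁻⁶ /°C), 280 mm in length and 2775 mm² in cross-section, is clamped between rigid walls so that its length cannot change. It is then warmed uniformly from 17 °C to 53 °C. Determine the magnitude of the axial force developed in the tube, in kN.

P ≈ 17.6 kN (compressive)

Full restraint means ε = 0, so the stress is σ = EαΔT = 147×10³ × 1.2×10⁻⁶ × 36 = 6.35 MPa.
P = AEαΔT = 2775 × 147×10³ × 1.2×10⁻⁶ × 36 = 17.62 kN (compressive).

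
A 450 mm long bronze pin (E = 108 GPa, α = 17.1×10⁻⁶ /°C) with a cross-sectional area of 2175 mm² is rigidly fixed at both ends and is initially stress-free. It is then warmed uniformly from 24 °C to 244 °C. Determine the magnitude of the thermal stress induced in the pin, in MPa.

σ ≈ 406 MPa (compressive)

Because both ends are immovable the net strain is zero, and the suppressed thermal strain is αΔT = 17.1×10⁻⁶ × 220 = 3762×10⁻⁶.
σ = EαΔT = 108×10³ × 17.1×10⁻⁶ × 220 = 406.3 MPa (compressive; the pin is trying to expand).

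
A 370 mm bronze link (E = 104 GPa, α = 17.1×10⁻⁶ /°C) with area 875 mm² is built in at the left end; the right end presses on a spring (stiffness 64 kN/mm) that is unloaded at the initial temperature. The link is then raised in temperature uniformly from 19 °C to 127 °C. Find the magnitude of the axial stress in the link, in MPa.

The unrestrained thermal change is αΔT L = 17.1×10⁻⁶ × 108 × 370 = 0.6833 mm.
Let P be the compressive force at the spring. The link shortens elastically by PL/(AE) and the spring compresses by P/k; together these equal δ_free.
So P = δ_free / [L/(AE) + 1/k] = 0.6833 / [ 370/(875×104×10³) + 1/(64×10³) ].
P = 0.6833 / 1.969×10⁻⁵ = 34700 N.
σ = P/A = 34700/875 = 39.66 MPa.

σ ≈ 39.7 MPa (compressive)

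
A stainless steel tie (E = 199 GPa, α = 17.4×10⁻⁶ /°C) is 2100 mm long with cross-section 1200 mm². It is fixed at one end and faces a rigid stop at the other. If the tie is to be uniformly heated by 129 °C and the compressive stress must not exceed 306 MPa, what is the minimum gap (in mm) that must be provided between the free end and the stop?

g ≈ 1.48 mm

With no wall the tie would lengthen by αΔT L = 17.4×10⁻⁶ × 129 × 2100 = 4.714 mm.
At the allowable stress the elastic shortening the wall may impose is σL/E = 306 × 2100 / (199×10³) = 3.229 mm.
The gap must absorb the remainder: g_min = 4.714 − 3.229 = 1.485 mm.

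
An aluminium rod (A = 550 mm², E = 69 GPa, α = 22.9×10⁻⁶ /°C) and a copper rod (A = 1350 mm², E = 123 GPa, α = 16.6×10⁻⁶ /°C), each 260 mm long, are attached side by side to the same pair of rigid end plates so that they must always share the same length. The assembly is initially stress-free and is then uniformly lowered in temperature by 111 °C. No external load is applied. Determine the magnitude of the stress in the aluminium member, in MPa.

The aluminium has the larger α, so on cooling it would change length more than the copper if both were free. The rigid plates force a common final length, so the aluminium is put into tension and the copper into compression, with equal and opposite forces P (no external load).
Setting the final lengths equal and cancelling L: (α₁ − α₂)ΔT = P/(A₁E₁) + P/(A₂E₂).
|α₁ − α₂|·ΔT = 6.3×10⁻⁶ × 111 = 0.0006993.
1/(A₁E₁) + 1/(A₂E₂) = 1/(550×69×10³) + 1/(1350×123×10³) = 3.237×10⁻⁸ N⁻¹.
P = 0.0006993 / 3.237×10⁻⁸ = 21600 N = 21.6 kN.
σ_{aluminium} = P/A₁ = 21600/550 = 39.28 MPa, tensile.

σ ≈ 39.3 MPa (tensile)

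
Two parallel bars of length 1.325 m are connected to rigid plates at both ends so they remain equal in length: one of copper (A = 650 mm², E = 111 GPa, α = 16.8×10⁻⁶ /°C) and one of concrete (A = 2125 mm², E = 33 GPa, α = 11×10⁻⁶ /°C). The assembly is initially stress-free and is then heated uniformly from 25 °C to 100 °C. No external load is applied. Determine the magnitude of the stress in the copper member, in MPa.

Equilibrium of a rigid end plate with no external load gives equal and opposite internal forces ±P in the two members. Since α_{copper} > α_{concrete}, heating drives the copper into compression and the concrete into tension.
Equating the net (thermal + elastic) strains gives |α₁ − α₂|·ΔT = P·[1/(A₁E₁) + 1/(A₂E₂)].
|α₁ − α₂|·ΔT = 5.8×10⁻⁶ × 75 = 0.000435.
1/(A₁E₁) + 1/(A₂E₂) = 1/(650×111×10³) + 1/(2125×33×10³) = 2.812×10⁻⁸ N⁻¹.
So P = 0.000435 / 2.812×10⁻⁸ = 15.47 kN.
σ_{copper} = P/A₁ = 15470/650 = 23.8 MPa, compressive.

σ ≈ 23.8 MPa (compressive)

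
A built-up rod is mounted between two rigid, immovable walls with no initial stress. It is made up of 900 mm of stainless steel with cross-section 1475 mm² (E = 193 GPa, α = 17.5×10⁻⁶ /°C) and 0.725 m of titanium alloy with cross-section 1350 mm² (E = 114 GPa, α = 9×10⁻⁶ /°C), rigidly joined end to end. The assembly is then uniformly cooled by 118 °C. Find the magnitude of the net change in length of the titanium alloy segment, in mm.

Free thermal contraction of the whole bar: Σ αᵢΔT Lᵢ = 17.5×10⁻⁶×118×900 + 9×10⁻⁶×118×725 = 2.628 mm.
The rigid supports impose zero overall length change; the single axial force P common to all segments must satisfy P Σ Lᵢ/(AᵢEᵢ) = δ_free.
Σ Lᵢ/(AᵢEᵢ) = 900/(1475×193×10³) + 725/(1350×114×10³) = 7.872×10⁻⁶ mm/N.
P = 2.628 / 7.872×10⁻⁶ = 333900 N = 333.9 kN, tensile.
For the titanium alloy segment, free thermal change = 9×10⁻⁶×118×725 = 0.77 mm and elastic change from P = 333900×725/(1350×114×10³) = 1.573 mm; these oppose, so the net change is 0.803 mm (segment lengthens).

|ΔL| ≈ 0.803 mm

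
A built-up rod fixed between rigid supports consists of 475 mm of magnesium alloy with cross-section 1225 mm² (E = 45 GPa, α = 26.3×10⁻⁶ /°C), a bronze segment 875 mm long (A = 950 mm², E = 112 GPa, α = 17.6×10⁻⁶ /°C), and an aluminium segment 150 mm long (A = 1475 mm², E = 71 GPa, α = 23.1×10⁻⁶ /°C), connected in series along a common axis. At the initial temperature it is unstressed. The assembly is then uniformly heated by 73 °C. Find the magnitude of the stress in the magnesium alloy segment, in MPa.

With the walls removed the bar would change length by δ_free = Σ αᵢΔT Lᵢ = 26.3×10⁻⁶×73×475 + 17.6×10⁻⁶×73×875 + 23.1×10⁻⁶×73×150 = 2.289 mm.
The walls prevent any net length change, so an axial force P (same in every segment) develops. Compatibility: P · Σ Lᵢ/(AᵢEᵢ) = δ_free.
The series flexibility is Σ Lᵢ/(AᵢEᵢ) = 475/(1225×45×10³) + 875/(950×112×10³) + 150/(1475×71×10³) = 1.827×10⁻⁵ mm/N.
Hence P = δ_free / Σ(L/AE) = 2.289/1.827×10⁻⁵ = 125.3 kN (compressive).
σ_{magnesium alloy} = P / A = 125300 / 1225 = 102.3 MPa.

σ ≈ 102 MPa (compressive)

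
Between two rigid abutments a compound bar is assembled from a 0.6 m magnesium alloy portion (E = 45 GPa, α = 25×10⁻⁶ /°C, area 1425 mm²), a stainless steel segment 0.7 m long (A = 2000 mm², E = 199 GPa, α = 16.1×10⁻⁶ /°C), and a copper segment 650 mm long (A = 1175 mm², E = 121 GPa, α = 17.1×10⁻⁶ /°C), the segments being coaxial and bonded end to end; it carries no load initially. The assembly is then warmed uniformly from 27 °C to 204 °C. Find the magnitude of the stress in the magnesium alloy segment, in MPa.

σ ≈ 296 MPa (compressive)

If the supports were absent, the total length change would be Σ αᵢΔT Lᵢ = 25×10⁻⁶×177×600 + 16.1×10⁻⁶×177×700 + 17.1×10⁻⁶×177×650 = 6.617 mm.
The rigid supports impose zero overall length change; the single axial force P common to all segments must satisfy P Σ Lᵢ/(AᵢEᵢ) = δ_free.
The series flexibility is Σ Lᵢ/(AᵢEᵢ) = 600/(1425×45×10³) + 700/(2000×199×10³) + 650/(1175×121×10³) = 1.569×10⁻⁵ mm/N.
Hence P = δ_free / Σ(L/AE) = 6.617/1.569×10⁻⁵ = 421.8 kN (compressive).
σ_{magnesium alloy} = P / A = 421800 / 1425 = 296 MPa.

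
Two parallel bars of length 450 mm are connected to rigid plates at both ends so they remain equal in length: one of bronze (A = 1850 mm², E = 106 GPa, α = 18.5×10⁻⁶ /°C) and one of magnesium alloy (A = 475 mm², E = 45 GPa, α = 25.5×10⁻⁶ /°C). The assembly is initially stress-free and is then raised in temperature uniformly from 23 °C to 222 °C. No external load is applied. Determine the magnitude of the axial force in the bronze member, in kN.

The magnesium alloy has the larger α, so on heating it would change length more than the bronze if both were free. The rigid plates force a common final length, so the magnesium alloy is put into compression and the bronze into tension, with equal and opposite forces P (no external load).
Setting the final lengths equal and cancelling L: (α₁ − α₂)ΔT = P/(A₁E₁) + P/(A₂E₂).
|α₁ − α₂|·ΔT = 7×10⁻⁶ × 199 = 0.001393.
1/(A₁E₁) + 1/(A₂E₂) = 1/(1850×106×10³) + 1/(475×45×10³) = 5.188×10⁻⁸ N⁻¹.
So P = 0.001393 / 5.188×10⁻⁸ = 26.85 kN.

P ≈ 26.8 kN (tensile in the bronze)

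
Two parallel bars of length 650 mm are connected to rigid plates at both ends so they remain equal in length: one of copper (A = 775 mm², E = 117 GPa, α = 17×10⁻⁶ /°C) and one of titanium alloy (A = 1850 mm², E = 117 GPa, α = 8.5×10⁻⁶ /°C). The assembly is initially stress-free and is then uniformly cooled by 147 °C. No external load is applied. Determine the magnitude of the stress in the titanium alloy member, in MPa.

σ ≈ 43.2 MPa (compressive)

Equilibrium of a rigid end plate with no external load gives equal and opposite internal forces ±P in the two members. Since α_{copper} > α_{titanium alloy}, cooling drives the copper into tension and the titanium alloy into compression.
Setting the final lengths equal and cancelling L: (α₁ − α₂)ΔT = P/(A₁E₁) + P/(A₂E₂).
|α₁ − α₂|·ΔT = 8.5×10⁻⁶ × 147 = 0.001249.
1/(A₁E₁) + 1/(A₂E₂) = 1/(775×117×10³) + 1/(1850×117×10³) = 1.565×10⁻⁸ N⁻¹.
So P = 0.001249 / 1.565×10⁻⁸ = 79.85 kN.
σ_{titanium alloy} = P/A₂ = 79850/1850 = 43.16 MPa, compressive.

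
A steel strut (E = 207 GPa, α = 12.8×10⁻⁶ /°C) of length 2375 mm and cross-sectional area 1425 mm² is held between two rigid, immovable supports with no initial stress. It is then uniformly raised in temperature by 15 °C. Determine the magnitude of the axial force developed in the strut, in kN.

P ≈ 56.6 kN (compressive)

Full restraint means ε = 0, so the stress is σ = EαΔT = 207×10³ × 12.8×10⁻⁶ × 15 = 39.74 MPa.
Axial force P = σA = 39.74 × 1425 = 56640 N = 56.64 kN, compressive.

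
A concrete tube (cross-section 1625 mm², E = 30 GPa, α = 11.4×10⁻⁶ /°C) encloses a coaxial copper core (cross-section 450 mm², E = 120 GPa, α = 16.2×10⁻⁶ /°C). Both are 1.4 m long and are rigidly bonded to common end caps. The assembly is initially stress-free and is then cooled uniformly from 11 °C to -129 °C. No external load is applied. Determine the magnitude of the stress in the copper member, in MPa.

Both members must finish at the same length. With the larger α, the copper tends to over-contract; the plates restrain it, putting the copper in tension and the concrete in compression. With no external load the two internal forces are equal and opposite, magnitude P.
Equating the net (thermal + elastic) strains gives |α₁ − α₂|·ΔT = P·[1/(A₁E₁) + 1/(A₂E₂)].
|α₁ − α₂|·ΔT = 4.8×10⁻⁶ × 140 = 0.000672.
1/(A₁E₁) + 1/(A₂E₂) = 1/(1625×30×10³) + 1/(450×120×10³) = 3.903×10⁻⁸ N⁻¹.
P = 0.000672 / 3.903×10⁻⁸ = 17220 N = 17.22 kN.
σ_{copper} = P/A₂ = 17220/450 = 38.26 MPa, tensile.

σ ≈ 38.3 MPa (tensile)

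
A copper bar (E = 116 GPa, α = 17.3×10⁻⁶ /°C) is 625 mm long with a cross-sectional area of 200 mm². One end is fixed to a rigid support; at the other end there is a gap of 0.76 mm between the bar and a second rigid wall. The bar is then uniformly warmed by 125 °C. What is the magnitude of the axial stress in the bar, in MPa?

σ ≈ 110 MPa (compressive)

Unrestrained expansion: δ_free = αΔT L = 17.3×10⁻⁶ × 125 × 625 = 1.352 mm.
The gap closes (δ_free > 0.76 mm) and the wall then resists a further 1.352 − 0.76 = 0.5916 mm of expansion.
So σ = E(δ_free − g)/L = 116×10³ × 0.5916/625 = 109.8 MPa.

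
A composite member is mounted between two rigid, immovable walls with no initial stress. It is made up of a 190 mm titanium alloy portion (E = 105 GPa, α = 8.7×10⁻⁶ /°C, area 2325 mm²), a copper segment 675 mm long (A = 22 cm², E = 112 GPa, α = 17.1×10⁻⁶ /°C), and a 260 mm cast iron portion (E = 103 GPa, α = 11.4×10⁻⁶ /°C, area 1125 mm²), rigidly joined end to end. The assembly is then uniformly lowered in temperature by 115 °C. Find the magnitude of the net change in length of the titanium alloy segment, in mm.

|ΔL| ≈ 0.0609 mm

Free thermal contraction of the whole bar: Σ αᵢΔT Lᵢ = 8.7×10⁻⁶×115×190 + 17.1×10⁻⁶×115×675 + 11.4×10⁻⁶×115×260 = 1.858 mm.
The walls prevent any net length change, so an axial force P (same in every segment) develops. Compatibility: P · Σ Lᵢ/(AᵢEᵢ) = δ_free.
The series flexibility is Σ Lᵢ/(AᵢEᵢ) = 190/(2325×105×10³) + 675/(2200×112×10³) + 260/(1125×103×10³) = 5.762×10⁻⁶ mm/N.
P = 1.858 / 5.762×10⁻⁶ = 322500 N = 322.5 kN, tensile.
For the titanium alloy segment, free thermal change = 8.7×10⁻⁶×115×190 = 0.1901 mm and elastic change from P = 322500×190/(2325×105×10³) = 0.251 mm; these oppose, so the net change is 0.0609 mm (segment lengthens).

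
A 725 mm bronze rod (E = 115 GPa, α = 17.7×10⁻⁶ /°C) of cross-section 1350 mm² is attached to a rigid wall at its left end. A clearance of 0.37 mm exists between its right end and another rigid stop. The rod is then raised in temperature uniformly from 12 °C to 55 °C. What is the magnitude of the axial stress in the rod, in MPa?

Free thermal elongation = αΔT L = 17.7×10⁻⁶ × 43 × 725 = 0.5518 mm.
After closing the 0.37 mm clearance, 0.5518 − 0.37 = 0.1818 mm of expansion remains to be suppressed by the wall.
So σ = E(δ_free − g)/L = 115×10³ × 0.1818/725 = 28.84 MPa.

σ ≈ 28.8 MPa (compressive)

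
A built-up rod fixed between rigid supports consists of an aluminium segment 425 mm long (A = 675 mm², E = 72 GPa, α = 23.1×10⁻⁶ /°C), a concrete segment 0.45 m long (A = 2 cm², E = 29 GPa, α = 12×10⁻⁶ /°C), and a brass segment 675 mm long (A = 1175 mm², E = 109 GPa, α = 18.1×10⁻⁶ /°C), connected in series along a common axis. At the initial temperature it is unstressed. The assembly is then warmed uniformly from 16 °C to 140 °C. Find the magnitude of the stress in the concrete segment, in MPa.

σ ≈ 186 MPa (compressive)

With the walls removed the bar would change length by δ_free = Σ αᵢΔT Lᵢ = 23.1×10⁻⁶×124×425 + 12×10⁻⁶×124×450 + 18.1×10⁻⁶×124×675 = 3.402 mm.
Since the ends are fixed, an axial force P builds up, equal in every segment, with P · Σ Lᵢ/(AᵢEᵢ) = δ_free.
The series flexibility is Σ Lᵢ/(AᵢEᵢ) = 425/(675×72×10³) + 450/(200×29×10³) + 675/(1175×109×10³) = 9.16×10⁻⁵ mm/N.
Hence P = δ_free / Σ(L/AE) = 3.402/9.16×10⁻⁵ = 37.14 kN (compressive).
σ_{concrete} = P / A = 37140 / 200 = 185.7 MPa.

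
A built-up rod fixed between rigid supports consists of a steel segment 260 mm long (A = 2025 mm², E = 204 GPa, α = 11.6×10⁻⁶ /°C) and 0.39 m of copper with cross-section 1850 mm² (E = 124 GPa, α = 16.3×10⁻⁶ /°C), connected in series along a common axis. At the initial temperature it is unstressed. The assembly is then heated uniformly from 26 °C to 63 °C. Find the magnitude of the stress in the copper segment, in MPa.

Free thermal expansion of the whole bar: Σ αᵢΔT Lᵢ = 11.6×10⁻⁶×37×260 + 16.3×10⁻⁶×37×390 = 0.3468 mm.
The rigid supports impose zero overall length change; the single axial force P common to all segments must satisfy P Σ Lᵢ/(AᵢEᵢ) = δ_free.
Σ Lᵢ/(AᵢEᵢ) = 260/(2025×204×10³) + 390/(1850×124×10³) = 2.329×10⁻⁶ mm/N.
So P = 0.3468 / 2.329×10⁻⁶ = 148.9 kN, compressive.
σ_{copper} = P / A = 148900 / 1850 = 80.47 MPa.

σ ≈ 80.5 MPa (compressive)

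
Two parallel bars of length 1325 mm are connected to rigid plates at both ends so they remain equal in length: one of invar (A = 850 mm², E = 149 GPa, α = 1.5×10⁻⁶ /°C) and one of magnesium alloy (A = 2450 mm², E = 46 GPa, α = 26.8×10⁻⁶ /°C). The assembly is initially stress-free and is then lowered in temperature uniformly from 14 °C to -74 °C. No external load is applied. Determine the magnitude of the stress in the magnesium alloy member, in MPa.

σ ≈ 54.2 MPa (tensile)

Equilibrium of a rigid end plate with no external load gives equal and opposite internal forces ±P in the two members. Since α_{magnesium alloy} > α_{invar}, cooling drives the magnesium alloy into tension and the invar into compression.
Equating the net (thermal + elastic) strains gives |α₁ − α₂|·ΔT = P·[1/(A₁E₁) + 1/(A₂E₂)].
|α₁ − α₂|·ΔT = 25.3×10⁻⁶ × 88 = 0.002226.
1/(A₁E₁) + 1/(A₂E₂) = 1/(850×149×10³) + 1/(2450×46×10³) = 1.677×10⁻⁸ N⁻¹.
P = 0.002226 / 1.677×10⁻⁸ = 132800 N = 132.8 kN.
σ_{magnesium alloy} = P/A₂ = 132800/2450 = 54.19 MPa, tensile.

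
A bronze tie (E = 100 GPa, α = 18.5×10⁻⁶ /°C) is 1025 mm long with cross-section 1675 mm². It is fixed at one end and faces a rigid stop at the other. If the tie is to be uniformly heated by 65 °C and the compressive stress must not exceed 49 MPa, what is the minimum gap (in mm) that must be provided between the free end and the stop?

With no wall the tie would lengthen by αΔT L = 18.5×10⁻⁶ × 65 × 1025 = 1.233 mm.
At the allowable stress the elastic shortening the wall may impose is σL/E = 49 × 1025 / (100×10³) = 0.5022 mm.
So the gap has to take up the difference, g_min = δ_free − σL/E = 1.233 − 0.5022 = 0.7303 mm.

g ≈ 0.73 mm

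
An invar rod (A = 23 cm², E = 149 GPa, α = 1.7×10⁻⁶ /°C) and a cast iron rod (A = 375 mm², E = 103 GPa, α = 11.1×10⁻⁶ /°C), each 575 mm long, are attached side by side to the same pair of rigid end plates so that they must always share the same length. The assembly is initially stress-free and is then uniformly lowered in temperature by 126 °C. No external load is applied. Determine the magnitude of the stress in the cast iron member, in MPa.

σ ≈ 110 MPa (tensile)

Both members must finish at the same length. With the larger α, the cast iron tends to over-contract; the plates restrain it, putting the cast iron in tension and the invar in compression. With no external load the two internal forces are equal and opposite, magnitude P.
Equating the net (thermal + elastic) strains gives |α₁ − α₂|·ΔT = P·[1/(A₁E₁) + 1/(A₂E₂)].
|α₁ − α₂|·ΔT = 9.4×10⁻⁶ × 126 = 0.001184.
1/(A₁E₁) + 1/(A₂E₂) = 1/(2300×149×10³) + 1/(375×103×10³) = 2.881×10⁻⁸ N⁻¹.
So P = 0.001184 / 2.881×10⁻⁸ = 41.11 kN.
σ_{cast iron} = P/A₂ = 41110/375 = 109.6 MPa, tensile.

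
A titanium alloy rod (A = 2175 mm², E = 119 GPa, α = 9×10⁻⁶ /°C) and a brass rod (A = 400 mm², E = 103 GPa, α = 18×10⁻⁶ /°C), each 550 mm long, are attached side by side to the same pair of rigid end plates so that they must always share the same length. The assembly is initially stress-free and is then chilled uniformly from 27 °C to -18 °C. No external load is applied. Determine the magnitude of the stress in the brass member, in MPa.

σ ≈ 36 MPa (tensile)

The brass has the larger α, so on cooling it would change length more than the titanium alloy if both were free. The rigid plates force a common final length, so the brass is put into tension and the titanium alloy into compression, with equal and opposite forces P (no external load).
Setting the final lengths equal and cancelling L: (α₁ − α₂)ΔT = P/(A₁E₁) + P/(A₂E₂).
|α₁ − α₂|·ΔT = 9×10⁻⁶ × 45 = 0.000405.
1/(A₁E₁) + 1/(A₂E₂) = 1/(2175×119×10³) + 1/(400×103×10³) = 2.814×10⁻⁸ N⁻¹.
P = 0.000405 / 2.814×10⁻⁸ = 14390 N = 14.39 kN.
σ_{brass} = P/A₂ = 14390/400 = 35.99 MPa, tensile.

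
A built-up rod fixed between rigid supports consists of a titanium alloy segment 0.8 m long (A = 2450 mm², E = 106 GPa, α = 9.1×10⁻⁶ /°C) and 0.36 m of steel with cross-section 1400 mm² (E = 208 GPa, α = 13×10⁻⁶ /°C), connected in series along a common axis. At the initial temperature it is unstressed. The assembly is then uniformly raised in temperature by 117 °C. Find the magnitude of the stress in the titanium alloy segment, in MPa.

σ ≈ 132 MPa (compressive)

With the walls removed the bar would change length by δ_free = Σ αᵢΔT Lᵢ = 9.1×10⁻⁶×117×800 + 13×10⁻⁶×117×360 = 1.399 mm.
The rigid supports impose zero overall length change; the single axial force P common to all segments must satisfy P Σ Lᵢ/(AᵢEᵢ) = δ_free.
Σ Lᵢ/(AᵢEᵢ) = 800/(2450×106×10³) + 360/(1400×208×10³) = 4.317×10⁻⁶ mm/N.
So P = 1.399 / 4.317×10⁻⁶ = 324.2 kN, compressive.
σ_{titanium alloy} = P / A = 324200 / 2450 = 132.3 MPa.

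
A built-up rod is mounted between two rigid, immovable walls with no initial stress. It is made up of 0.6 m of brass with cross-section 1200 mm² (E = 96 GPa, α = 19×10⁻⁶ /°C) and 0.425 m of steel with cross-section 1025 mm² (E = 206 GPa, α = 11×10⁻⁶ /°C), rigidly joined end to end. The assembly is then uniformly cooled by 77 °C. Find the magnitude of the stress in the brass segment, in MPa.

σ ≈ 143 MPa (tensile)

Free thermal contraction of the whole bar: Σ αᵢΔT Lᵢ = 19×10⁻⁶×77×600 + 11×10⁻⁶×77×425 = 1.238 mm.
The walls prevent any net length change, so an axial force P (same in every segment) develops. Compatibility: P · Σ Lᵢ/(AᵢEᵢ) = δ_free.
The series flexibility is Σ Lᵢ/(AᵢEᵢ) = 600/(1200×96×10³) + 425/(1025×206×10³) = 7.221×10⁻⁶ mm/N.
P = 1.238 / 7.221×10⁻⁶ = 171400 N = 171.4 kN, tensile.
σ_{brass} = P / A = 171400 / 1200 = 142.8 MPa.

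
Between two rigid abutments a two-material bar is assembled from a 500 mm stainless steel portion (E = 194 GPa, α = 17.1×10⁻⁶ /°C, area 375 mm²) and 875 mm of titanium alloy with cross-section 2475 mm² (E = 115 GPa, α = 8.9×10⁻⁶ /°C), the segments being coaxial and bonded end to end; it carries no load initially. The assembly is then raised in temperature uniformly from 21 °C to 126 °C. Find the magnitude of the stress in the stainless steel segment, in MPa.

Free thermal expansion of the whole bar: Σ αᵢΔT Lᵢ = 17.1×10⁻⁶×105×500 + 8.9×10⁻⁶×105×875 = 1.715 mm.
The walls prevent any net length change, so an axial force P (same in every segment) develops. Compatibility: P · Σ Lᵢ/(AᵢEᵢ) = δ_free.
The series flexibility is Σ Lᵢ/(AᵢEᵢ) = 500/(375×194×10³) + 875/(2475×115×10³) = 9.947×10⁻⁶ mm/N.
P = 1.715 / 9.947×10⁻⁶ = 172500 N = 172.5 kN, compressive.
σ_{stainless steel} = P / A = 172500 / 375 = 459.9 MPa.

σ ≈ 460 MPa (compressive)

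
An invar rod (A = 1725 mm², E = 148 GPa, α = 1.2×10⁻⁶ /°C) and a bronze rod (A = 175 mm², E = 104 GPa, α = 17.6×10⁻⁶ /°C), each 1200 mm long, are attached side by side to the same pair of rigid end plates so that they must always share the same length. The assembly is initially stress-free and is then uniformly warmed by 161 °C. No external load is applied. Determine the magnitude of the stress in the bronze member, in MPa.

The bronze has the larger α, so on heating it would change length more than the invar if both were free. The rigid plates force a common final length, so the bronze is put into compression and the invar into tension, with equal and opposite forces P (no external load).
Equating the net (thermal + elastic) strains gives |α₁ − α₂|·ΔT = P·[1/(A₁E₁) + 1/(A₂E₂)].
|α₁ − α₂|·ΔT = 16.4×10⁻⁶ × 161 = 0.00264.
1/(A₁E₁) + 1/(A₂E₂) = 1/(1725×148×10³) + 1/(175×104×10³) = 5.886×10⁻⁸ N⁻¹.
So P = 0.00264 / 5.886×10⁻⁸ = 44.86 kN.
σ_{bronze} = P/A₂ = 44860/175 = 256.3 MPa, compressive.

σ ≈ 256 MPa (compressive)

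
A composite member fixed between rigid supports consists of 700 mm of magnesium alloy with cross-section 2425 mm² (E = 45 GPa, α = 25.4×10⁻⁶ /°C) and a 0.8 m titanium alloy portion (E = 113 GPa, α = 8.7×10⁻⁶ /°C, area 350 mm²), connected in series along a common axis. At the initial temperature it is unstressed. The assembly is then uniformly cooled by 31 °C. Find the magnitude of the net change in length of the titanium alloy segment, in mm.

|ΔL| ≈ 0.367 mm

With the walls removed the bar would change length by δ_free = Σ αᵢΔT Lᵢ = 25.4×10⁻⁶×31×700 + 8.7×10⁻⁶×31×800 = 0.7669 mm.
The rigid supports impose zero overall length change; the single axial force P common to all segments must satisfy P Σ Lᵢ/(AᵢEᵢ) = δ_free.
The series flexibility is Σ Lᵢ/(AᵢEᵢ) = 700/(2425×45×10³) + 800/(350×113×10³) = 2.664×10⁻⁵ mm/N.
So P = 0.7669 / 2.664×10⁻⁵ = 28.79 kN, tensile.
For the titanium alloy segment, free thermal change = 8.7×10⁻⁶×31×800 = 0.2158 mm and elastic change from P = 28790×800/(350×113×10³) = 0.5823 mm; these oppose, so the net change is 0.367 mm (segment lengthens).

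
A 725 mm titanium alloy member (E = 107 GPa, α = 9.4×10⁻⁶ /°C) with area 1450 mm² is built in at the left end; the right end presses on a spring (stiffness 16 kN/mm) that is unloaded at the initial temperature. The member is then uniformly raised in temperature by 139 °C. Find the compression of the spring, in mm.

Free thermal expansion: δ_free = αΔT L = 9.4×10⁻⁶ × 139 × 725 = 0.9473 mm.
Let P be the compressive force at the spring. The member shortens elastically by PL/(AE) and the spring compresses by P/k; together these equal δ_free.
So P = δ_free / [L/(AE) + 1/k] = 0.9473 / [ 725/(1450×107×10³) + 1/(16×10³) ].
P = 0.9473 / 6.717×10⁻⁵ = 14100 N.
Spring compression = P/k = 14100/(16×10³) = 0.8814 mm.

δ ≈ 0.881 mm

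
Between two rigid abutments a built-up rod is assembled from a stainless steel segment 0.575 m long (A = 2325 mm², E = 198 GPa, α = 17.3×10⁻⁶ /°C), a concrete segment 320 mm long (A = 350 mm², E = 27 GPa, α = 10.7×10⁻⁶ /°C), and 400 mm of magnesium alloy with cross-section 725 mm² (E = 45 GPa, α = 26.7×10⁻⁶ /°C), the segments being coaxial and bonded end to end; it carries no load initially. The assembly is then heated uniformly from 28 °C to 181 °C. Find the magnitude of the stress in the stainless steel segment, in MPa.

With the walls removed the bar would change length by δ_free = Σ αᵢΔT Lᵢ = 17.3×10⁻⁶×153×575 + 10.7×10⁻⁶×153×320 + 26.7×10⁻⁶×153×400 = 3.68 mm.
The rigid supports impose zero overall length change; the single axial force P common to all segments must satisfy P Σ Lᵢ/(AᵢEᵢ) = δ_free.
The series flexibility is Σ Lᵢ/(AᵢEᵢ) = 575/(2325×198×10³) + 320/(350×27×10³) + 400/(725×45×10³) = 4.737×10⁻⁵ mm/N.
P = 3.68 / 4.737×10⁻⁵ = 77680 N = 77.68 kN, compressive.
σ_{stainless steel} = P / A = 77680 / 2325 = 33.41 MPa.

σ ≈ 33.4 MPa (compressive)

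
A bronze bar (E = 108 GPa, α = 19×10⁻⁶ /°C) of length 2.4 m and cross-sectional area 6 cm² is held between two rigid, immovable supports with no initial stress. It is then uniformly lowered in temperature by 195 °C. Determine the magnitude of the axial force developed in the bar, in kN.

Full restraint means ε = 0, so the stress is σ = EαΔT = 108×10³ × 19×10⁻⁶ × 195 = 400.1 MPa.
Then P = σA = 400.1 × 600 mm² = 240.1 kN, tensile.

P ≈ 240 kN (tensile)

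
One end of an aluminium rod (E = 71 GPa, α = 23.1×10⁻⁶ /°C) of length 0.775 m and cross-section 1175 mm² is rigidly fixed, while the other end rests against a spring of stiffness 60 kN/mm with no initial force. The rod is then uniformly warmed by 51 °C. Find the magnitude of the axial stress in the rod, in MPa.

σ ≈ 29.9 MPa (compressive)

Free thermal expansion: δ_free = αΔT L = 23.1×10⁻⁶ × 51 × 775 = 0.913 mm.
With a force P in the spring, the elastic change of the rod is PL/(AE) and that of the spring is P/k; compatibility requires their sum to equal δ_free.
So P = δ_free / [L/(AE) + 1/k] = 0.913 / [ 775/(1175×71×10³) + 1/(60×10³) ].
P = 0.913 / 2.596×10⁻⁵ = 35180 N.
σ = P/A = 35180/1175 = 29.94 MPa.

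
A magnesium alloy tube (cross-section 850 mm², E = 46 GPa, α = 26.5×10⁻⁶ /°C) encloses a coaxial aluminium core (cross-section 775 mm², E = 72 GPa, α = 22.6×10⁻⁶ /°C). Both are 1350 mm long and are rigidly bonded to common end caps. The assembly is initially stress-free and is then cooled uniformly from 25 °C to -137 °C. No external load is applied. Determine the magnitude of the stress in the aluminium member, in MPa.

The magnesium alloy has the larger α, so on cooling it would change length more than the aluminium if both were free. The rigid plates force a common final length, so the magnesium alloy is put into tension and the aluminium into compression, with equal and opposite forces P (no external load).
Equating the net (thermal + elastic) strains gives |α₁ − α₂|·ΔT = P·[1/(A₁E₁) + 1/(A₂E₂)].
|α₁ − α₂|·ΔT = 3.9×10⁻⁶ × 162 = 0.0006318.
1/(A₁E₁) + 1/(A₂E₂) = 1/(850×46×10³) + 1/(775×72×10³) = 4.35×10⁻⁸ N⁻¹.
So P = 0.0006318 / 4.35×10⁻⁸ = 14.53 kN.
σ_{aluminium} = P/A₂ = 14530/775 = 18.74 MPa, compressive.

σ ≈ 18.7 MPa (compressive)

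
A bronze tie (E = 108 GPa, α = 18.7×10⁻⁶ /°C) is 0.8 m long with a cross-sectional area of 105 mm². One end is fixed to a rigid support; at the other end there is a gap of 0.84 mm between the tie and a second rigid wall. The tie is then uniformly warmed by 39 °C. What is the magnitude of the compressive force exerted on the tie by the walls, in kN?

Free thermal elongation = αΔT L = 18.7×10⁻⁶ × 39 × 800 = 0.5834 mm.
This is smaller than the 0.84 mm clearance, so the tie expands freely without reaching the stop — the stress is zero.

P ≈ 0 kN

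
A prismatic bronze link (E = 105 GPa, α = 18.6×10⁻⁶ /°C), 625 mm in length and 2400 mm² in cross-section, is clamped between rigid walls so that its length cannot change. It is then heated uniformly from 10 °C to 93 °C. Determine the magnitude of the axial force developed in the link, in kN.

The ends cannot move, so σ = EαΔT = 105×10³ × 18.6×10⁻⁶ × 83 = 162.1 MPa.
Axial force P = σA = 162.1 × 2400 = 389000 N = 389 kN, compressive.

P ≈ 389 kN (compressive)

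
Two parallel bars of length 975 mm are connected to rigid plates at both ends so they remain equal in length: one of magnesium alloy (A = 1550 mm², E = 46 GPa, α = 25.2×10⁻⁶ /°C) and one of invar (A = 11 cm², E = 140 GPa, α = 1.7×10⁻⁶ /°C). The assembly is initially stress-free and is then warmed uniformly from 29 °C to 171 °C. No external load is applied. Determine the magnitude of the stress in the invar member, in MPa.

σ ≈ 148 MPa (tensile)

Equilibrium of a rigid end plate with no external load gives equal and opposite internal forces ±P in the two members. Since α_{magnesium alloy} > α_{invar}, heating drives the magnesium alloy into compression and the invar into tension.
Equating the net (thermal + elastic) strains gives |α₁ − α₂|·ΔT = P·[1/(A₁E₁) + 1/(A₂E₂)].
|α₁ − α₂|·ΔT = 23.5×10⁻⁶ × 142 = 0.003337.
1/(A₁E₁) + 1/(A₂E₂) = 1/(1550×46×10³) + 1/(1100×140×10³) = 2.052×10⁻⁸ N⁻¹.
So P = 0.003337 / 2.052×10⁻⁸ = 162.6 kN.
σ_{invar} = P/A₂ = 162600/1100 = 147.8 MPa, tensile.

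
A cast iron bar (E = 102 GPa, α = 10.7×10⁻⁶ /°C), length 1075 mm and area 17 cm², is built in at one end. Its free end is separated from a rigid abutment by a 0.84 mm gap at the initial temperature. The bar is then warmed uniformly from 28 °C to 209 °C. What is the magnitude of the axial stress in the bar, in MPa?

σ ≈ 118 MPa (compressive)

Unrestrained expansion: δ_free = αΔT L = 10.7×10⁻⁶ × 181 × 1075 = 2.082 mm.
After closing the 0.84 mm clearance, 2.082 − 0.84 = 1.242 mm of expansion remains to be suppressed by the wall.
So σ = E(δ_free − g)/L = 102×10³ × 1.242/1075 = 117.8 MPa.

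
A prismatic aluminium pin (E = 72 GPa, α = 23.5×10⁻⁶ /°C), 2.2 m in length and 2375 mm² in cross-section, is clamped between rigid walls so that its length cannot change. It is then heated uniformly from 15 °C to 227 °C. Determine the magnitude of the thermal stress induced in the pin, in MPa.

σ ≈ 359 MPa (compressive)

Because both ends are immovable the net strain is zero, and the suppressed thermal strain is αΔT = 23.5×10⁻⁶ × 212 = 4982×10⁻⁶.
Hence σ = E·αΔT = 72×10³ × 4982×10⁻⁶ = 358.7 MPa, compressive.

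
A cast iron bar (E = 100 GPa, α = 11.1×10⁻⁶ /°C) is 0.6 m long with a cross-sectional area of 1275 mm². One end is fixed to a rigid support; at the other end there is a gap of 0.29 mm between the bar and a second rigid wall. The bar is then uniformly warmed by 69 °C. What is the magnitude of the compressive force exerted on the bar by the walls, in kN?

Unrestrained expansion: δ_free = αΔT L = 11.1×10⁻⁶ × 69 × 600 = 0.4595 mm.
After closing the 0.29 mm clearance, 0.4595 − 0.29 = 0.1695 mm of expansion remains to be suppressed by the wall.
That suppressed elongation corresponds to σ = E·Δ/L = 100×10³ × 0.1695/600 = 28.26 MPa.
Force on the wall = σA = 28.26 × 1275 mm² = 36.03 kN.

P ≈ 36 kN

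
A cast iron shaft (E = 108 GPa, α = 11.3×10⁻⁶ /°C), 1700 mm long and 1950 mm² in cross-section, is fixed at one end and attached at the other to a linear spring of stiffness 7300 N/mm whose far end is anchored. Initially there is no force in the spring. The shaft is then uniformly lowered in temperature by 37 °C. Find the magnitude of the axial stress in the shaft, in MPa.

σ ≈ 2.51 MPa (tensile)

If the spring were absent the shaft would shorten by αΔT L = 11.3×10⁻⁶ × 37 × 1700 = 0.7108 mm.
Let P be the tensile force in the spring. The shaft extends elastically by PL/(AE) and the spring stretches by P/k; together these equal δ_free.
P [ L/(AE) + 1/k ] = δ_free → P [ 1700/(1950×108×10³) + 1/(7300) ] = 0.7108.
P = 0.7108 / 0.0001451 = 4900 N.
σ = P/A = 4900/1950 = 2.513 MPa.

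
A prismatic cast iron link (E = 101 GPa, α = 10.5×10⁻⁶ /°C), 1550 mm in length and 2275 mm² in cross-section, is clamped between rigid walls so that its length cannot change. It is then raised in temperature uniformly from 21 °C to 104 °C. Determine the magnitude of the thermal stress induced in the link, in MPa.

σ ≈ 88 MPa (compressive)

The supports are rigid, so the total axial strain is zero. The restrained thermal strain is ε = αΔT = 10.5×10⁻⁶ × 83 = 871.5×10⁻⁶.
σ = EαΔT = 101×10³ × 10.5×10⁻⁶ × 83 = 88.02 MPa (compressive; the link is trying to expand).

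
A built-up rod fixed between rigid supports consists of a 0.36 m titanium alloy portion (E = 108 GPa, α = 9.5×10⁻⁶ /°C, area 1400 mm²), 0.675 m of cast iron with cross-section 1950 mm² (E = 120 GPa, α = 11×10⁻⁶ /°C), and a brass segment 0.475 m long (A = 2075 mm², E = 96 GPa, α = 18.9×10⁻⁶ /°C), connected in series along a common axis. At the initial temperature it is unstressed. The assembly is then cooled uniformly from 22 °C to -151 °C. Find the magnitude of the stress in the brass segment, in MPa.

σ ≈ 216 MPa (tensile)

With the walls removed the bar would change length by δ_free = Σ αᵢΔT Lᵢ = 9.5×10⁻⁶×173×360 + 11×10⁻⁶×173×675 + 18.9×10⁻⁶×173×475 = 3.429 mm.
The walls prevent any net length change, so an axial force P (same in every segment) develops. Compatibility: P · Σ Lᵢ/(AᵢEᵢ) = δ_free.
The series flexibility is Σ Lᵢ/(AᵢEᵢ) = 360/(1400×108×10³) + 675/(1950×120×10³) + 475/(2075×96×10³) = 7.65×10⁻⁶ mm/N.
P = 3.429 / 7.65×10⁻⁶ = 448300 N = 448.3 kN, tensile.
σ_{brass} = P / A = 448300 / 2075 = 216 MPa.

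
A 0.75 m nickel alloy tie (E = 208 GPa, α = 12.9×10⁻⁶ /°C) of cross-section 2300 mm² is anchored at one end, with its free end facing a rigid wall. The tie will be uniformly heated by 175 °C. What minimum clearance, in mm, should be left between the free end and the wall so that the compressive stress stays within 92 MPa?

g ≈ 1.36 mm

With no wall the tie would lengthen by αΔT L = 12.9×10⁻⁶ × 175 × 750 = 1.693 mm.
At the allowable stress the elastic shortening the wall may impose is σL/E = 92 × 750 / (208×10³) = 0.3317 mm.
The gap must absorb the remainder: g_min = 1.693 − 0.3317 = 1.361 mm.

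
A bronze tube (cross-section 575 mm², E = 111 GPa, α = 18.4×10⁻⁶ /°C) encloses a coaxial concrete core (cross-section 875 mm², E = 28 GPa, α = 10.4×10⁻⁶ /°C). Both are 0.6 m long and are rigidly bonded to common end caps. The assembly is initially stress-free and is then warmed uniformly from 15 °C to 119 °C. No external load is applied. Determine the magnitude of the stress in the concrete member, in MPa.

The bronze has the larger α, so on heating it would change length more than the concrete if both were free. The rigid plates force a common final length, so the bronze is put into compression and the concrete into tension, with equal and opposite forces P (no external load).
Equating the net (thermal + elastic) strains gives |α₁ − α₂|·ΔT = P·[1/(A₁E₁) + 1/(A₂E₂)].
|α₁ − α₂|·ΔT = 8×10⁻⁶ × 104 = 0.000832.
1/(A₁E₁) + 1/(A₂E₂) = 1/(575×111×10³) + 1/(875×28×10³) = 5.648×10⁻⁸ N⁻¹.
So P = 0.000832 / 5.648×10⁻⁸ = 14.73 kN.
σ_{concrete} = P/A₂ = 14730/875 = 16.83 MPa, tensile.

σ ≈ 16.8 MPa (tensile)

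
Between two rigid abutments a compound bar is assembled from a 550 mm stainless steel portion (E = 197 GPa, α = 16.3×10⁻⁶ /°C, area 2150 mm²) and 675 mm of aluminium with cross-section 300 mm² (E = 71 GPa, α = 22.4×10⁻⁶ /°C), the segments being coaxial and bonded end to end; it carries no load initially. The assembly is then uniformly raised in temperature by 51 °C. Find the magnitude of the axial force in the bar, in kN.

With the walls removed the bar would change length by δ_free = Σ αᵢΔT Lᵢ = 16.3×10⁻⁶×51×550 + 22.4×10⁻⁶×51×675 = 1.228 mm.
Since the ends are fixed, an axial force P builds up, equal in every segment, with P · Σ Lᵢ/(AᵢEᵢ) = δ_free.
Σ Lᵢ/(AᵢEᵢ) = 550/(2150×197×10³) + 675/(300×71×10³) = 3.299×10⁻⁵ mm/N.
Hence P = δ_free / Σ(L/AE) = 1.228/3.299×10⁻⁵ = 37.24 kN (compressive).

P ≈ 37.2 kN (compressive)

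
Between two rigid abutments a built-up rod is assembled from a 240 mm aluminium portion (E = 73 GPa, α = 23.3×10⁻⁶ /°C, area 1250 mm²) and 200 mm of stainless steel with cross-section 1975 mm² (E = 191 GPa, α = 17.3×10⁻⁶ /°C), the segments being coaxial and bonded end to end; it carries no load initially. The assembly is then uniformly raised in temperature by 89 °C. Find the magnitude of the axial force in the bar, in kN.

Free thermal expansion of the whole bar: Σ αᵢΔT Lᵢ = 23.3×10⁻⁶×89×240 + 17.3×10⁻⁶×89×200 = 0.8056 mm.
Since the ends are fixed, an axial force P builds up, equal in every segment, with P · Σ Lᵢ/(AᵢEᵢ) = δ_free.
Σ Lᵢ/(AᵢEᵢ) = 240/(1250×73×10³) + 200/(1975×191×10³) = 3.16×10⁻⁶ mm/N.
Hence P = δ_free / Σ(L/AE) = 0.8056/3.16×10⁻⁶ = 254.9 kN (compressive).

P ≈ 255 kN (compressive)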